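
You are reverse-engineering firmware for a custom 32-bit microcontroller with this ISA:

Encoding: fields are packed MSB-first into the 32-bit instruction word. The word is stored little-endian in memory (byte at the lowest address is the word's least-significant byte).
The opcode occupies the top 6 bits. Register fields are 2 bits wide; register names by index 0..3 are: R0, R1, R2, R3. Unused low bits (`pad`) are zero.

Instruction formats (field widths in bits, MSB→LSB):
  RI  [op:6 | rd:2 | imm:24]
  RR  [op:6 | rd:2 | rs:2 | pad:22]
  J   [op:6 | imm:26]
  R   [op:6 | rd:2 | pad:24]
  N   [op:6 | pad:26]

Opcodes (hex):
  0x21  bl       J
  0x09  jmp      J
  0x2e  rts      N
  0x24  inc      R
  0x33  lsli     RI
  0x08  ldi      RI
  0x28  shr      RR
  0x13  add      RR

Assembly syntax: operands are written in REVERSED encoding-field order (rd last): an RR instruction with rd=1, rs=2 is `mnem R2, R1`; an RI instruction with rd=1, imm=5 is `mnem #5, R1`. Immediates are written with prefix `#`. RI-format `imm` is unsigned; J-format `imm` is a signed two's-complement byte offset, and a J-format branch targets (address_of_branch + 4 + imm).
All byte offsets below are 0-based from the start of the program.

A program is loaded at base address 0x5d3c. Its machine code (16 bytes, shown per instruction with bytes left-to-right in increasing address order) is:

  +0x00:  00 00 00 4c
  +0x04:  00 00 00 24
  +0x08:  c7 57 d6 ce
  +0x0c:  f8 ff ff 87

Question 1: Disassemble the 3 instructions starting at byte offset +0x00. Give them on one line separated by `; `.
[00] 00 00 00 4c → 0x4c000000
  top 6b → 0x13 → add [RR]
  rd@[25:24]=0x0 ⇒ R0
  rs@[23:22]=0x0 ⇒ R0
[04] 00 00 00 24 → 0x24000000
  top 6b → 0x9 → jmp [J]
  imm@[25:0]=0x0 ⇒ #0
[08] c7 57 d6 ce → 0xced657c7
  top 6b → 0x33 → lsli [RI]
  rd@[25:24]=0x2 ⇒ R2
  imm@[23:0]=0xd657c7 ⇒ #14047175

add R0, R0; jmp #0; lsli #14047175, R2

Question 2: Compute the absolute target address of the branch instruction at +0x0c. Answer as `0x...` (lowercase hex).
0x5d44

[0c] f8 ff ff 87 → 0x87fffff8
  opcode bits[31:26]=0x21: bl/J
  imm: (w>>0)&0x3ffffff=0x3fffff8 (s26→-8) → #-8
  target = base 0x5d3c + off 0x0c + 4 + imm -8 = 0x5d44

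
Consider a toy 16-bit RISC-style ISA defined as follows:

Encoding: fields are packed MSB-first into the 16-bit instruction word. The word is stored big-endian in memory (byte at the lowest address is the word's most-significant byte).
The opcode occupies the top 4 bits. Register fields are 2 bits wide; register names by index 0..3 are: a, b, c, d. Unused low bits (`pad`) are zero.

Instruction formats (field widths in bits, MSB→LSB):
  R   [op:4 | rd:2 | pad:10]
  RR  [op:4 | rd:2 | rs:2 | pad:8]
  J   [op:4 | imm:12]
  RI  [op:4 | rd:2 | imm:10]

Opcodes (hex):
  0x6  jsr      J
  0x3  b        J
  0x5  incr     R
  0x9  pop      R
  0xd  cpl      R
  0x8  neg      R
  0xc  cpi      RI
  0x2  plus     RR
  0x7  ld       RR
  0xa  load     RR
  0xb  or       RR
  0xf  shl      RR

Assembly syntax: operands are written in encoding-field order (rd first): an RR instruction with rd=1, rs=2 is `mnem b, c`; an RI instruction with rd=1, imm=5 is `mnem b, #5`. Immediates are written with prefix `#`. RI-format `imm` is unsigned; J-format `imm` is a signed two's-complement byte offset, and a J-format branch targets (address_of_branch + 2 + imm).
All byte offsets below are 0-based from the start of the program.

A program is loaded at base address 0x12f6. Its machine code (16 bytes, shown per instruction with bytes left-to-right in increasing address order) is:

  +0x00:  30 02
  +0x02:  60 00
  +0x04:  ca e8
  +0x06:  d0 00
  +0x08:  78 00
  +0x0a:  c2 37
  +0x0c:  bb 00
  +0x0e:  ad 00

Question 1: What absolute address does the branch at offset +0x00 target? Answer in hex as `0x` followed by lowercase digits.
0x12fa

off 0x00: read 30 02 as big → 0x3002
  op=0x3002>>12=0x3 ⇒ b (J)
  [11:0] imm=2 = #2
  target = base 0x12f6 + off 0x00 + 2 + imm 2 = 0x12fa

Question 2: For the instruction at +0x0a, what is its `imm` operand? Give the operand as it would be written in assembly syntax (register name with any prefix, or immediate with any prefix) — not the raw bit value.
#567

off 0x0a: read c2 37 as big → 0xc237
  top 4b → 0xc → cpi [RI]
  rd@[11:10]=0x0 ⇒ a
  imm@[9:0]=0x237 ⇒ #567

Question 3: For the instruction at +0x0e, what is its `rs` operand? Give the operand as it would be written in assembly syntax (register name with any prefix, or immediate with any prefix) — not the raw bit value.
b

off 0x0e: read ad 00 as big → 0xad00
  top 4b → 0xa → load [RR]
  rd@[11:10]=0x3 ⇒ d
  rs@[9:8]=0x1 ⇒ b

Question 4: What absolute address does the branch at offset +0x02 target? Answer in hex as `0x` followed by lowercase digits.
[02] 60 00 → 0x6000
  op=0x6000>>12=0x6 ⇒ jsr (J)
  [11:0] imm=0 = #0
  target = base 0x12f6 + off 0x02 + 2 + imm 0 = 0x12fa

0x12fa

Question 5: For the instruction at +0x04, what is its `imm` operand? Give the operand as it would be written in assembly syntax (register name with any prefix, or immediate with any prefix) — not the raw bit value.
#744

@+04  big-endian(ca e8) = 0xcae8
  top 4b → 0xc → cpi [RI]
  [11:10] rd=2 = c
  [9:0] imm=744 = #744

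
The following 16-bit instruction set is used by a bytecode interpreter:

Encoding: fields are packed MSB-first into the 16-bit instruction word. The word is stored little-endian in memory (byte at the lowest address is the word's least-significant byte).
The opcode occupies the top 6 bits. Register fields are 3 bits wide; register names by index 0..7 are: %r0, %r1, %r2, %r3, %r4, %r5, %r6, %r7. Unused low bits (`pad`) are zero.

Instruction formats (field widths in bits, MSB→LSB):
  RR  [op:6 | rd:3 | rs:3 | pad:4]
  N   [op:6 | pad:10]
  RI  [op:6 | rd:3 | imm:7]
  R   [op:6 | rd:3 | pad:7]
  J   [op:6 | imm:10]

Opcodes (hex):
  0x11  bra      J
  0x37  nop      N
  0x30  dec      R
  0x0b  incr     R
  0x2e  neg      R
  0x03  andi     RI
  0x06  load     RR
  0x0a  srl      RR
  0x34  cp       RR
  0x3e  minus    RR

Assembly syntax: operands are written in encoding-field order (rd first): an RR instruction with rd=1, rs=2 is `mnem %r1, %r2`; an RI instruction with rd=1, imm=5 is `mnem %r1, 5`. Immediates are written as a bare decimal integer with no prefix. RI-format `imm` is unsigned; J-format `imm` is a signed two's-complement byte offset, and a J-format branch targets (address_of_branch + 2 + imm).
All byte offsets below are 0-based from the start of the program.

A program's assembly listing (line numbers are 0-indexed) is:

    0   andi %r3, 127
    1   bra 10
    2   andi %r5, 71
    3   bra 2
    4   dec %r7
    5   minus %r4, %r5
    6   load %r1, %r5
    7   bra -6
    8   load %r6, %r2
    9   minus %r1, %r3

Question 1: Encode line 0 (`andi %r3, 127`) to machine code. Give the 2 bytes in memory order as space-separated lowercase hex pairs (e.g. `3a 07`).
ff 0d

line 0 (andi): pack op=0x3:6|rd=3:3|imm=127:7 = 0x0dff; little→ ff 0d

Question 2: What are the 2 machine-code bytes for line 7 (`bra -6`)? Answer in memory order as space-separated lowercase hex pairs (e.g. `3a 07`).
fa 47

L7: bra op=0x11:6|imm=-6:10 ⇒ 0x47fa ⇒ little fa 47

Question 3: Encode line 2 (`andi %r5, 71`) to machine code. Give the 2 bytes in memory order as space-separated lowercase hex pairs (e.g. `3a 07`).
c7 0e

line 2 (andi): pack op=0x3:6|rd=5:3|imm=71:7 = 0x0ec7; little→ c7 0e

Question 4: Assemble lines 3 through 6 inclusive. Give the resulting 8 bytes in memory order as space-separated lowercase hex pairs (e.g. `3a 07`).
3. bra fields op=0x11:6|imm=2:10 → word 4402h → 02 44
4. dec fields op=0x30:6|rd=7:3|pad=0:7 → word c380h → 80 c3
5. minus fields op=0x3e:6|rd=4:3|rs=5:3|pad=0:4 → word fa50h → 50 fa
6. load fields op=0x6:6|rd=1:3|rs=5:3|pad=0:4 → word 18d0h → d0 18

02 44 80 c3 50 fa d0 18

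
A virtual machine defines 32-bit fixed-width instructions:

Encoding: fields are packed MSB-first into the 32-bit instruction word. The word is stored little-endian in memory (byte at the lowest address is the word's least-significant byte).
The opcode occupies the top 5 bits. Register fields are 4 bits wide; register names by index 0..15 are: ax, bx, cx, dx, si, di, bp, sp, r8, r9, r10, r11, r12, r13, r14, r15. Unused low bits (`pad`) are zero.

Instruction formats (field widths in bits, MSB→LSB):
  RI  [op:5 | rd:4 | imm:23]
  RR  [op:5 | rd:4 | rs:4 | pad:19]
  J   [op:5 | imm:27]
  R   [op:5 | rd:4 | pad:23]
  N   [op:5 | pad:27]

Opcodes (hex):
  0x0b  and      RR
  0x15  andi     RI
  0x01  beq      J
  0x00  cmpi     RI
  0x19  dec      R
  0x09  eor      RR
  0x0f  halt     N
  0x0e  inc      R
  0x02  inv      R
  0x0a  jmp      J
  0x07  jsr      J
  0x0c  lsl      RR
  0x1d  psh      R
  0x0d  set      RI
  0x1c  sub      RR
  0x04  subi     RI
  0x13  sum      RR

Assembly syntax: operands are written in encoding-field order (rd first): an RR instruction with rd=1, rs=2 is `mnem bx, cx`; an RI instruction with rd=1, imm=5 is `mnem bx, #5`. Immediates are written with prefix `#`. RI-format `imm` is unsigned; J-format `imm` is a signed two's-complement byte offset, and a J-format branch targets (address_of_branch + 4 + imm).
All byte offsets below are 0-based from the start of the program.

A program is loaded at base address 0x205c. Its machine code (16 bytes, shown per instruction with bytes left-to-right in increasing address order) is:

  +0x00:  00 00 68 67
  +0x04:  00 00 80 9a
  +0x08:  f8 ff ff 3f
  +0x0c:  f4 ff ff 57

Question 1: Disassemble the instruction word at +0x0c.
jmp #-12

+0x0c: f4 ff ff 57 ⇒ word 0x57fffff4 (little)
  opcode bits[31:27]=0xa: jmp/J
  imm: (w>>0)&0x7ffffff=0x7fffff4 (s27→-12) → #-12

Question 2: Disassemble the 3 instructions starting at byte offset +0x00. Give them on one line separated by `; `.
lsl r14, r13; sum di, ax; jsr #-8

+0x00: 00 00 68 67 ⇒ word 0x67680000 (little)
  op=0x67680000>>27=0xc ⇒ lsl (RR)
  rd@[26:23]=0xe ⇒ r14
  rs@[22:19]=0xd ⇒ r13
+0x04: 00 00 80 9a ⇒ word 0x9a800000 (little)
  op=0x9a800000>>27=0x13 ⇒ sum (RR)
  rd@[26:23]=0x5 ⇒ di
  rs@[22:19]=0x0 ⇒ ax
+0x08: f8 ff ff 3f ⇒ word 0x3ffffff8 (little)
  op=0x3ffffff8>>27=0x7 ⇒ jsr (J)
  imm@[26:0]=0x7fffff8 (s27→-8) ⇒ #-8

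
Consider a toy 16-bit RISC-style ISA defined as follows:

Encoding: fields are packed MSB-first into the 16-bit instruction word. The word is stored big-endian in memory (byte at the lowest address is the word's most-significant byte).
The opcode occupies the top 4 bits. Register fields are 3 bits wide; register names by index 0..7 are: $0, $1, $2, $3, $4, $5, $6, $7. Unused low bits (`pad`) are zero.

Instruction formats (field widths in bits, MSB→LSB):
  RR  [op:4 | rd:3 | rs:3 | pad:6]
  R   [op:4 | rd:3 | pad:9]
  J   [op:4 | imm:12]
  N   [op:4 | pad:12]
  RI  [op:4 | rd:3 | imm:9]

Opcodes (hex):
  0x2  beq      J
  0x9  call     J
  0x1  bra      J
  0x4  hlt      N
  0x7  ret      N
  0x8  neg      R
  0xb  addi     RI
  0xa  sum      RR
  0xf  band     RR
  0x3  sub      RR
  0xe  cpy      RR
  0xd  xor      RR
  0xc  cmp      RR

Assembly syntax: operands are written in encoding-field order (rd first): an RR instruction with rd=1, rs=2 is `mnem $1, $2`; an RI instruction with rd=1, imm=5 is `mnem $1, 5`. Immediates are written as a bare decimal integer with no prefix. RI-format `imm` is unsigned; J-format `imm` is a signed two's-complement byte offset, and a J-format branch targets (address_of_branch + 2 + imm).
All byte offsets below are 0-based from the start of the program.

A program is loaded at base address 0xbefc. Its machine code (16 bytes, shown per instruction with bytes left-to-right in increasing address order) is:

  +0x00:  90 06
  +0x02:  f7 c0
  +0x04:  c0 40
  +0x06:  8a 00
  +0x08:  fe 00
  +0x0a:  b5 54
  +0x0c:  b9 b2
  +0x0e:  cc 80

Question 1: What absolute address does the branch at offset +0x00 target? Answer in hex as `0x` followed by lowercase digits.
0xbf04

off 0x00: read 90 06 as big → 0x9006
  opcode bits[15:12]=0x9: call/J
  imm@[11:0]=0x6 ⇒ 6
  target = base 0xbefc + off 0x00 + 2 + imm 6 = 0xbf04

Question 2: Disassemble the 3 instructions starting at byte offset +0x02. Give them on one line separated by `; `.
@+02  big-endian(f7 c0) = 0xf7c0
  top 4b → 0xf → band [RR]
  [11:9] rd=3 = $3
  [8:6] rs=7 = $7
@+04  big-endian(c0 40) = 0xc040
  top 4b → 0xc → cmp [RR]
  [11:9] rd=0 = $0
  [8:6] rs=1 = $1
@+06  big-endian(8a 00) = 0x8a00
  top 4b → 0x8 → neg [R]
  [11:9] rd=5 = $5

band $3, $7; cmp $0, $1; neg $5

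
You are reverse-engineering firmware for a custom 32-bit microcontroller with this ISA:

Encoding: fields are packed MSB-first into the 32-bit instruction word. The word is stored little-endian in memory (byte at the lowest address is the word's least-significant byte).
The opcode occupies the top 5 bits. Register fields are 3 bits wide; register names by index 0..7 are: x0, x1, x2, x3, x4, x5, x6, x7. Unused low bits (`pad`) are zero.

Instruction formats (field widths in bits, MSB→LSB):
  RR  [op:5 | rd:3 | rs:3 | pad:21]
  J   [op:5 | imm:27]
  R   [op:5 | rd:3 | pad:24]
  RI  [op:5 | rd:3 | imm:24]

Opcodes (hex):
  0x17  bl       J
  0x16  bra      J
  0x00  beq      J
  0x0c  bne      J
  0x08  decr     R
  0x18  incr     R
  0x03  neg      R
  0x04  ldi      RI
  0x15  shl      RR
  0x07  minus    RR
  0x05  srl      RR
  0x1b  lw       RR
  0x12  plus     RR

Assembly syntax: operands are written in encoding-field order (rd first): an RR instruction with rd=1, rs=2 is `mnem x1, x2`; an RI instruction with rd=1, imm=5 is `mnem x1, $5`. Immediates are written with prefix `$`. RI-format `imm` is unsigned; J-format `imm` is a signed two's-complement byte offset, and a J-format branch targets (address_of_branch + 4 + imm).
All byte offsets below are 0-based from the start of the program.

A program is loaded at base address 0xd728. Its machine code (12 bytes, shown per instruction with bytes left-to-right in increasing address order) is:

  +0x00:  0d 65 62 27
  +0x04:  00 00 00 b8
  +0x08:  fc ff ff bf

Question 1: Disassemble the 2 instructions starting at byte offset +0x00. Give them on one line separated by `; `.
+0x00: 0d 65 62 27 ⇒ word 0x2762650d (little)
  top 5b → 0x4 → ldi [RI]
  rd: (w>>24)&0x7=0x7 → x7
  imm: (w>>0)&0xffffff=0x62650d → $6448397
+0x04: 00 00 00 b8 ⇒ word 0xb8000000 (little)
  top 5b → 0x17 → bl [J]
  imm: (w>>0)&0x7ffffff=0x0 → $0

ldi x7, $6448397; bl $0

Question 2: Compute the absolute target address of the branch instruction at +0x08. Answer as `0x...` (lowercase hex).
0xd730

off 0x08: read fc ff ff bf as little → 0xbffffffc
  op=0xbffffffc>>27=0x17 ⇒ bl (J)
  imm: (w>>0)&0x7ffffff=0x7fffffc (s27→-4) → $-4
  target = base 0xd728 + off 0x08 + 4 + imm -4 = 0xd730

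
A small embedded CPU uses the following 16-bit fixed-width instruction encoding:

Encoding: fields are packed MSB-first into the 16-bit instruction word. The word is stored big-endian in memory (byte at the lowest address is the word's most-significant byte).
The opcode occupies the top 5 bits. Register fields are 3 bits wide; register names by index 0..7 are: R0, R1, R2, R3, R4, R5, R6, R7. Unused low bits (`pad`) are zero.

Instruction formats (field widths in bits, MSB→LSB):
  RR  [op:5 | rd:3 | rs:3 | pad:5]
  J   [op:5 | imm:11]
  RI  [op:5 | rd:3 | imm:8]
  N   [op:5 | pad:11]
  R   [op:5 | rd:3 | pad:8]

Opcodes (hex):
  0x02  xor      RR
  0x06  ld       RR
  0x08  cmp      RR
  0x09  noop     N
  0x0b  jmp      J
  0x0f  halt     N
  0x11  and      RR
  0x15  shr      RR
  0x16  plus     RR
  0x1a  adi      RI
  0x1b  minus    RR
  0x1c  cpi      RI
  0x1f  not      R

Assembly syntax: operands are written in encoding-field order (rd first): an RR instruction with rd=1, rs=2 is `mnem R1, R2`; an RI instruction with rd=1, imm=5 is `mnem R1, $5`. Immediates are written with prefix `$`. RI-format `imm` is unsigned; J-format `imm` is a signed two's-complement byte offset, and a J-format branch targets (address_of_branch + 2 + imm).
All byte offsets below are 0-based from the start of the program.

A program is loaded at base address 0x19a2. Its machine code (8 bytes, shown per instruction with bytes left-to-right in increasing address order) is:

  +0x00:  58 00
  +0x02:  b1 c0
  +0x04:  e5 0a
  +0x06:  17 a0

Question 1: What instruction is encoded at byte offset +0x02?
+0x02: b1 c0 ⇒ word 0xb1c0 (big)
  op=0xb1c0>>11=0x16 ⇒ plus (RR)
  [10:8] rd=1 = R1
  [7:5] rs=6 = R6

plus R1, R6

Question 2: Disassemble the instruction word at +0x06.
[06] 17 a0 → 0x17a0
  top 5b → 0x2 → xor [RR]
  rd: (w>>8)&0x7=0x7 → R7
  rs: (w>>5)&0x7=0x5 → R5

xor R7, R5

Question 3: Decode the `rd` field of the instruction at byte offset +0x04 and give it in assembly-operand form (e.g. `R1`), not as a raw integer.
R5

+0x04: e5 0a ⇒ word 0xe50a (big)
  top 5b → 0x1c → cpi [RI]
  rd@[10:8]=0x5 ⇒ R5
  imm@[7:0]=0xa ⇒ $10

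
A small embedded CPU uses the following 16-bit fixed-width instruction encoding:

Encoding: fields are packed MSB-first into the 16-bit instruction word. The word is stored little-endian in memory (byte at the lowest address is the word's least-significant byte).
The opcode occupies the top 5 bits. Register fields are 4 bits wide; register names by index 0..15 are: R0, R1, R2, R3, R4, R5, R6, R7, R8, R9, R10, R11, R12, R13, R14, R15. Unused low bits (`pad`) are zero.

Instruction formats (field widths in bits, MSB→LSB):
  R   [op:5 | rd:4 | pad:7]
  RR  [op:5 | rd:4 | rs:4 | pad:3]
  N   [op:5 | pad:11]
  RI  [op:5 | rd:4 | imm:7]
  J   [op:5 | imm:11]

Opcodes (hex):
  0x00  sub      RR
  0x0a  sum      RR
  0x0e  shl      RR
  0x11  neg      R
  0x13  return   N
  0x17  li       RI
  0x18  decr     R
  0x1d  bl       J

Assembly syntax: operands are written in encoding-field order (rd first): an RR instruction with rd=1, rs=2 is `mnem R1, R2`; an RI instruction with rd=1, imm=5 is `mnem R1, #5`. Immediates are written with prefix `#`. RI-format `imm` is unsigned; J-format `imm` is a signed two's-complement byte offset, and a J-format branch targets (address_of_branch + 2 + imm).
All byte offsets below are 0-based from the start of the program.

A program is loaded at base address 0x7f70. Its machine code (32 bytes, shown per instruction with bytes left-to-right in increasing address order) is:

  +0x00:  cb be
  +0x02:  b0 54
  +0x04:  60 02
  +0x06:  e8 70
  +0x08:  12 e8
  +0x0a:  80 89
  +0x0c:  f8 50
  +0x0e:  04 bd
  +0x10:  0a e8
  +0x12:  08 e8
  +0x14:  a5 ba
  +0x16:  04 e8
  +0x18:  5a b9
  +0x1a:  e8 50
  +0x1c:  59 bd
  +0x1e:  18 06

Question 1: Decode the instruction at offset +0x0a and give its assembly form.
neg R3

+0x0a: 80 89 ⇒ word 0x8980 (little)
  opcode bits[15:11]=0x11: neg/R
  rd: (w>>7)&0xf=0x3 → R3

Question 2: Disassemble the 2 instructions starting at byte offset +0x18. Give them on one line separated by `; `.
li R2, #90; sum R1, R13

[18] 5a b9 → 0xb95a
  op=0xb95a>>11=0x17 ⇒ li (RI)
  rd: (w>>7)&0xf=0x2 → R2
  imm: (w>>0)&0x7f=0x5a → #90
[1a] e8 50 → 0x50e8
  op=0x50e8>>11=0xa ⇒ sum (RR)
  rd: (w>>7)&0xf=0x1 → R1
  rs: (w>>3)&0xf=0xd → R13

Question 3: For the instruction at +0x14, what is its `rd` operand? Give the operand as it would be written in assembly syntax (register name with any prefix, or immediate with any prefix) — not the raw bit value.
R5

off 0x14: read a5 ba as little → 0xbaa5
  top 5b → 0x17 → li [RI]
  [10:7] rd=5 = R5
  [6:0] imm=37 = #37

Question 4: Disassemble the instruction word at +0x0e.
off 0x0e: read 04 bd as little → 0xbd04
  top 5b → 0x17 → li [RI]
  [10:7] rd=10 = R10
  [6:0] imm=4 = #4

li R10, #4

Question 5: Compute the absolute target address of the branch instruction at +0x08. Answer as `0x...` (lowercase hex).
0x7f8c

+0x08: 12 e8 ⇒ word 0xe812 (little)
  op=0xe812>>11=0x1d ⇒ bl (J)
  imm@[10:0]=0x12 ⇒ #18
  target = base 0x7f70 + off 0x08 + 2 + imm 18 = 0x7f8c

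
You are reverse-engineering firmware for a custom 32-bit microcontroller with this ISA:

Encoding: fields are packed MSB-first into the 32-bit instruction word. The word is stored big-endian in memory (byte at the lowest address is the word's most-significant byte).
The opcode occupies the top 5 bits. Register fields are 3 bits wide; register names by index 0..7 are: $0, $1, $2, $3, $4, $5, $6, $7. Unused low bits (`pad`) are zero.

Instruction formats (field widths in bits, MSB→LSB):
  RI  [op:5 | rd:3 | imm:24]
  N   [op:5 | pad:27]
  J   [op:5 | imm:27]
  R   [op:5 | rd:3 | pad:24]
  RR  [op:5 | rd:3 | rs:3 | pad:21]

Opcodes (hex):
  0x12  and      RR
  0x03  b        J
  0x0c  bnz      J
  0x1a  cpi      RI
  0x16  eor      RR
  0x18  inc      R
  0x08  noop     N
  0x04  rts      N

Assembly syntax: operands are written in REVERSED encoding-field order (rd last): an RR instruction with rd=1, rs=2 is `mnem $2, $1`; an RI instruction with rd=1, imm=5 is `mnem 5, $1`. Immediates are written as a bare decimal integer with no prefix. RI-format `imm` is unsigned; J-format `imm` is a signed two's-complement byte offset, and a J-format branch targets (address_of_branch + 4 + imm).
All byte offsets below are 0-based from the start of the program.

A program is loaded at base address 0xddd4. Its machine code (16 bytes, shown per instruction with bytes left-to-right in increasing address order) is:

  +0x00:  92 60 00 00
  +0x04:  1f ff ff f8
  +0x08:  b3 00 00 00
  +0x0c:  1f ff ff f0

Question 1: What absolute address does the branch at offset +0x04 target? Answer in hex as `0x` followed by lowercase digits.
0xddd4

[04] 1f ff ff f8 → 0x1ffffff8
  opcode bits[31:27]=0x3: b/J
  [26:0] imm=134217720 (s27→-8) = -8
  target = base 0xddd4 + off 0x04 + 4 + imm -8 = 0xddd4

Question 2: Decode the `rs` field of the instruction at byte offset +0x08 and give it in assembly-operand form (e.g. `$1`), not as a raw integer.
$0

off 0x08: read b3 00 00 00 as big → 0xb3000000
  opcode bits[31:27]=0x16: eor/RR
  rd: (w>>24)&0x7=0x3 → $3
  rs: (w>>21)&0x7=0x0 → $0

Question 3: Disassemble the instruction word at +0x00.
and $3, $2

off 0x00: read 92 60 00 00 as big → 0x92600000
  opcode bits[31:27]=0x12: and/RR
  [26:24] rd=2 = $2
  [23:21] rs=3 = $3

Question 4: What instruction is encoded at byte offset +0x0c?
b -16

+0x0c: 1f ff ff f0 ⇒ word 0x1ffffff0 (big)
  top 5b → 0x3 → b [J]
  imm: (w>>0)&0x7ffffff=0x7fffff0 (s27→-16) → -16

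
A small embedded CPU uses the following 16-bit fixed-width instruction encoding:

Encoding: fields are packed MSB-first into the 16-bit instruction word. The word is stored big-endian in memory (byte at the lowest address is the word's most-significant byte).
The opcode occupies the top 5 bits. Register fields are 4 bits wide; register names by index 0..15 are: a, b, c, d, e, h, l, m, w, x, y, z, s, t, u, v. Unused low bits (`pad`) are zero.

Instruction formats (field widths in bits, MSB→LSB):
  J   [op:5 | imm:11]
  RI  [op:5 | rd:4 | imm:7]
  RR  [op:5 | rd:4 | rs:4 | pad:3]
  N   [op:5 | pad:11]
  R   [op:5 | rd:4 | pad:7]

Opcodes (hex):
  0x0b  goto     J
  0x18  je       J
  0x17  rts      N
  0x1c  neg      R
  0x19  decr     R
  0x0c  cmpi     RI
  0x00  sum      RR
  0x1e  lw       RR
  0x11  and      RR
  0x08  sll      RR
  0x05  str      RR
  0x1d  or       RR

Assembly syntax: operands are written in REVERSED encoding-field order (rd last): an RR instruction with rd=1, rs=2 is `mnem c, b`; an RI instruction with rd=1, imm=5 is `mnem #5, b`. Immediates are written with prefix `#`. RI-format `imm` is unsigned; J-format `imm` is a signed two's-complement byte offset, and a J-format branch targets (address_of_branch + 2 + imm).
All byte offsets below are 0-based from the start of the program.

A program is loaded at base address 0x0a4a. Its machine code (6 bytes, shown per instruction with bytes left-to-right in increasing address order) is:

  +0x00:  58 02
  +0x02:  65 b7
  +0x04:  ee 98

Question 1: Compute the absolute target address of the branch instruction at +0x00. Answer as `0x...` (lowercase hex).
[00] 58 02 → 0x5802
  opcode bits[15:11]=0xb: goto/J
  imm: (w>>0)&0x7ff=0x2 → #2
  target = base 0x0a4a + off 0x00 + 2 + imm 2 = 0x0a4e

0x0a4e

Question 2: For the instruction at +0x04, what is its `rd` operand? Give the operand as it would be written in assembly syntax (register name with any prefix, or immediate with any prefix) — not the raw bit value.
[04] ee 98 → 0xee98
  opcode bits[15:11]=0x1d: or/RR
  rd: (w>>7)&0xf=0xd → t
  rs: (w>>3)&0xf=0x3 → d

t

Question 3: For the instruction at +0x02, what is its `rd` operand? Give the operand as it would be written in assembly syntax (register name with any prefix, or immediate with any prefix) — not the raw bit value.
[02] 65 b7 → 0x65b7
  top 5b → 0xc → cmpi [RI]
  rd@[10:7]=0xb ⇒ z
  imm@[6:0]=0x37 ⇒ #55

z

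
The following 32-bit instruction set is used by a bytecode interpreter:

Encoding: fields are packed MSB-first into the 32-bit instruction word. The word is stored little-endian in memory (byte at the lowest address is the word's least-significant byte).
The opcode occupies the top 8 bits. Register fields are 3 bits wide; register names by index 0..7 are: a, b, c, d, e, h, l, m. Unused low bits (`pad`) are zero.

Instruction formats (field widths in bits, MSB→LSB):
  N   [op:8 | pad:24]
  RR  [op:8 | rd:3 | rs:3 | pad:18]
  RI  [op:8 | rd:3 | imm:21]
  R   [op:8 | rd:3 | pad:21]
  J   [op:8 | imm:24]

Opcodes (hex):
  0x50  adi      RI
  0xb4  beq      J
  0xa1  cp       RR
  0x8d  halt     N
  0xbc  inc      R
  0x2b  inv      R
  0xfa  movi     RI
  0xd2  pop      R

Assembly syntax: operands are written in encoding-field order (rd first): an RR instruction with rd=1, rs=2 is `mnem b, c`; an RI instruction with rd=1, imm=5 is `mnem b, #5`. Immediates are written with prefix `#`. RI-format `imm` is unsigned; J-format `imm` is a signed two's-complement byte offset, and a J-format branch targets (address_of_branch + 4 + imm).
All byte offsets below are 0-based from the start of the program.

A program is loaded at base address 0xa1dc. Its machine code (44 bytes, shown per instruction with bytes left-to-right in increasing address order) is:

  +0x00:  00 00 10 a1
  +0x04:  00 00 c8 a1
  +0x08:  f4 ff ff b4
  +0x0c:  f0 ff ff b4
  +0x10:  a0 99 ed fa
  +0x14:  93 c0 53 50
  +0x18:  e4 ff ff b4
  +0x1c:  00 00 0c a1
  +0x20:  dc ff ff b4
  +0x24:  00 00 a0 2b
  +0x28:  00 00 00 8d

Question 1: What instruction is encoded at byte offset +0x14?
off 0x14: read 93 c0 53 50 as little → 0x5053c093
  top 8b → 0x50 → adi [RI]
  [23:21] rd=2 = c
  [20:0] imm=1294483 = #1294483

adi c, #1294483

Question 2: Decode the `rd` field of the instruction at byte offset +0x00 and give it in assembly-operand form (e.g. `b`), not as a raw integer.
+0x00: 00 00 10 a1 ⇒ word 0xa1100000 (little)
  opcode bits[31:24]=0xa1: cp/RR
  rd@[23:21]=0x0 ⇒ a
  rs@[20:18]=0x4 ⇒ e

a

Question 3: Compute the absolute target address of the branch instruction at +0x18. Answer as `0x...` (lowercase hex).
0xa1dc

+0x18: e4 ff ff b4 ⇒ word 0xb4ffffe4 (little)
  op=0xb4ffffe4>>24=0xb4 ⇒ beq (J)
  [23:0] imm=16777188 (s24→-28) = #-28
  target = base 0xa1dc + off 0x18 + 4 + imm -28 = 0xa1dc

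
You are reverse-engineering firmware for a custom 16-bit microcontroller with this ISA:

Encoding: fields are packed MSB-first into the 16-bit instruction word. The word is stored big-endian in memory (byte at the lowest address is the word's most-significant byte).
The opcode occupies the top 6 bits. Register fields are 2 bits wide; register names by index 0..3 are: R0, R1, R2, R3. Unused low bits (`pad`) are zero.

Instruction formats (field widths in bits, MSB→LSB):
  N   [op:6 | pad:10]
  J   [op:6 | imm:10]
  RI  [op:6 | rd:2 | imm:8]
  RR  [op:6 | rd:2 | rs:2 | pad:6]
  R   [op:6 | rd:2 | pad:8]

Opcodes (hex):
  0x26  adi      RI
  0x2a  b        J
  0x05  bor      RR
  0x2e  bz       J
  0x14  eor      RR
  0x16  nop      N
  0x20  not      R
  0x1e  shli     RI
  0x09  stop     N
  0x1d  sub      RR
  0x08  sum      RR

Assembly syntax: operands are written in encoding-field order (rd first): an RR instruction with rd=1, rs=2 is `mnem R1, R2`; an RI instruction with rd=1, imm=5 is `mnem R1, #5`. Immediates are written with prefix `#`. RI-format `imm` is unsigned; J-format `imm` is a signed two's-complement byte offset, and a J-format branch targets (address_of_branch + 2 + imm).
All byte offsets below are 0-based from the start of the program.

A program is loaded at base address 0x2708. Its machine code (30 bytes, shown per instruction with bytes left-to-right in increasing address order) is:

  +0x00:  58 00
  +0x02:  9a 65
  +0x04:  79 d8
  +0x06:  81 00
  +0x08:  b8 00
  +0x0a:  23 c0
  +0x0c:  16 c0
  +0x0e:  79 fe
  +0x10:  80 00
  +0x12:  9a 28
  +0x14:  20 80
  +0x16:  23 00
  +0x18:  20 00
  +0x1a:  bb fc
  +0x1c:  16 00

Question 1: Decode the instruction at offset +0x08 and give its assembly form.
bz #0

+0x08: b8 00 ⇒ word 0xb800 (big)
  top 6b → 0x2e → bz [J]
  imm@[9:0]=0x0 ⇒ #0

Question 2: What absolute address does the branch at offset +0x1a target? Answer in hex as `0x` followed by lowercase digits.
[1a] bb fc → 0xbbfc
  top 6b → 0x2e → bz [J]
  imm: (w>>0)&0x3ff=0x3fc (s10→-4) → #-4
  target = base 0x2708 + off 0x1a + 2 + imm -4 = 0x2720

0x2720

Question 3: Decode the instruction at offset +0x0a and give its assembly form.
sum R3, R3

off 0x0a: read 23 c0 as big → 0x23c0
  op=0x23c0>>10=0x8 ⇒ sum (RR)
  rd@[9:8]=0x3 ⇒ R3
  rs@[7:6]=0x3 ⇒ R3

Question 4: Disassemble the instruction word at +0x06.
not R1

[06] 81 00 → 0x8100
  top 6b → 0x20 → not [R]
  rd: (w>>8)&0x3=0x1 → R1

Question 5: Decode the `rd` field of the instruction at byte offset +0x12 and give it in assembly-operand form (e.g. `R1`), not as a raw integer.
+0x12: 9a 28 ⇒ word 0x9a28 (big)
  op=0x9a28>>10=0x26 ⇒ adi (RI)
  rd: (w>>8)&0x3=0x2 → R2
  imm: (w>>0)&0xff=0x28 → #40

R2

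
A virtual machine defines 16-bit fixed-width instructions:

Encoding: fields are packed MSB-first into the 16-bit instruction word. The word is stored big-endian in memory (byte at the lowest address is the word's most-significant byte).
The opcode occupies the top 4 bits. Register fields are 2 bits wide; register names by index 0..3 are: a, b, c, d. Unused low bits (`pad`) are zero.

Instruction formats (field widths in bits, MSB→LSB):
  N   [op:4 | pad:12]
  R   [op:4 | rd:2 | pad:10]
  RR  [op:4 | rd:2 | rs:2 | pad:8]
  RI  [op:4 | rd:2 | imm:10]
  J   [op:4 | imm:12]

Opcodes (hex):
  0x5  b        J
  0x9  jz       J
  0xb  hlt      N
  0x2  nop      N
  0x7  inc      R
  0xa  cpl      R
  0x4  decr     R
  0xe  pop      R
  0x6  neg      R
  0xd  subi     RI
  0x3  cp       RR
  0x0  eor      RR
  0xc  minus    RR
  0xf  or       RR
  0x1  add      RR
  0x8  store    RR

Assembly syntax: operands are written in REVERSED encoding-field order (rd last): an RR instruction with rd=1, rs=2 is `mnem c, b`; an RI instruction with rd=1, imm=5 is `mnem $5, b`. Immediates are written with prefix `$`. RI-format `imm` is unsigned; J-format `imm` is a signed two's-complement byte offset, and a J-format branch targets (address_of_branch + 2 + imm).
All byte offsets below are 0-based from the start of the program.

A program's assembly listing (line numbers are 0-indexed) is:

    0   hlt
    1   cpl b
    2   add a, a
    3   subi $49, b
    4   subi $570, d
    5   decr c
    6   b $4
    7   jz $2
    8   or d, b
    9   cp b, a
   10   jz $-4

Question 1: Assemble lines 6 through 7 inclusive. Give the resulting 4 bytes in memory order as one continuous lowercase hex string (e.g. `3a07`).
50049002

line 6 (b): pack op=0x5:4|imm=4:12 = 0x5004; big→ 50 04
line 7 (jz): pack op=0x9:4|imm=2:12 = 0x9002; big→ 90 02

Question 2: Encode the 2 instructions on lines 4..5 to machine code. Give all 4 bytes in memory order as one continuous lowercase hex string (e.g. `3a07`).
de3a4800

L4: subi op=0xd:4|rd=3:2|imm=570:10 ⇒ 0xde3a ⇒ big de 3a
L5: decr op=0x4:4|rd=2:2|pad=0:10 ⇒ 0x4800 ⇒ big 48 00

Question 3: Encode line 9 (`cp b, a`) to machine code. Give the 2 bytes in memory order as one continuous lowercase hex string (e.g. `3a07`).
9. cp fields op=0x3:4|rd=0:2|rs=1:2|pad=0:8 → word 3100h → 31 00

3100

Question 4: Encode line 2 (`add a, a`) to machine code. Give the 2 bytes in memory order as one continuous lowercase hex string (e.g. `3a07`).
1000

2. add fields op=0x1:4|rd=0:2|rs=0:2|pad=0:8 → word 1000h → 10 00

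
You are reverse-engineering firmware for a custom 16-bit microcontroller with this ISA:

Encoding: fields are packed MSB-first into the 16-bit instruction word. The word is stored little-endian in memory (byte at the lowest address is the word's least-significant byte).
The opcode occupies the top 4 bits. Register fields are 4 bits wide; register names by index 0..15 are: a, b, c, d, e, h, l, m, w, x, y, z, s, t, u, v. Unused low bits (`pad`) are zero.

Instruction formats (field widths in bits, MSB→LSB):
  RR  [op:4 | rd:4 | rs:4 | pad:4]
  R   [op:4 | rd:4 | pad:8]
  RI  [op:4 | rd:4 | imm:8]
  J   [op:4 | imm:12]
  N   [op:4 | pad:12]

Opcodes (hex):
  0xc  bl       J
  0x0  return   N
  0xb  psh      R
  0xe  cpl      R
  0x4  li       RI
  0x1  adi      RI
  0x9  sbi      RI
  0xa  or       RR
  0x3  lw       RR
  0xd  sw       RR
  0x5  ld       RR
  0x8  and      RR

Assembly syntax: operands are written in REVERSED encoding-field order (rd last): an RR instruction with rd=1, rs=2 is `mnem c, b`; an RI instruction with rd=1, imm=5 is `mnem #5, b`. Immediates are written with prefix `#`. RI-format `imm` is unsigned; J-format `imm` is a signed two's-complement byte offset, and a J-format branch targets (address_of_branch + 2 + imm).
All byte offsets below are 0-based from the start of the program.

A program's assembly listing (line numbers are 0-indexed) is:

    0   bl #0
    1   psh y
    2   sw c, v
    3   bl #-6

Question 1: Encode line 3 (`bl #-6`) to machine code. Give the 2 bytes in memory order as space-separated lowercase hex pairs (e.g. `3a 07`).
3. bl fields op=0xc:4|imm=-6:12 → word cffah → fa cf

fa cf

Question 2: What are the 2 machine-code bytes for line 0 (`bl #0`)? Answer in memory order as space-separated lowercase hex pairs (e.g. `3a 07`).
L0: bl op=0xc:4|imm=0:12 ⇒ 0xc000 ⇒ little 00 c0

00 c0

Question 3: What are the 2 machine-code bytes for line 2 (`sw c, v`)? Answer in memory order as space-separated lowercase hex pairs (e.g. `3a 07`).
2. sw fields op=0xd:4|rd=15:4|rs=2:4|pad=0:4 → word df20h → 20 df

20 df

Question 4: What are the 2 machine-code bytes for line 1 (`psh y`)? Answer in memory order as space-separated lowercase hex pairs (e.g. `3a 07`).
1. psh fields op=0xb:4|rd=10:4|pad=0:8 → word ba00h → 00 ba

00 ba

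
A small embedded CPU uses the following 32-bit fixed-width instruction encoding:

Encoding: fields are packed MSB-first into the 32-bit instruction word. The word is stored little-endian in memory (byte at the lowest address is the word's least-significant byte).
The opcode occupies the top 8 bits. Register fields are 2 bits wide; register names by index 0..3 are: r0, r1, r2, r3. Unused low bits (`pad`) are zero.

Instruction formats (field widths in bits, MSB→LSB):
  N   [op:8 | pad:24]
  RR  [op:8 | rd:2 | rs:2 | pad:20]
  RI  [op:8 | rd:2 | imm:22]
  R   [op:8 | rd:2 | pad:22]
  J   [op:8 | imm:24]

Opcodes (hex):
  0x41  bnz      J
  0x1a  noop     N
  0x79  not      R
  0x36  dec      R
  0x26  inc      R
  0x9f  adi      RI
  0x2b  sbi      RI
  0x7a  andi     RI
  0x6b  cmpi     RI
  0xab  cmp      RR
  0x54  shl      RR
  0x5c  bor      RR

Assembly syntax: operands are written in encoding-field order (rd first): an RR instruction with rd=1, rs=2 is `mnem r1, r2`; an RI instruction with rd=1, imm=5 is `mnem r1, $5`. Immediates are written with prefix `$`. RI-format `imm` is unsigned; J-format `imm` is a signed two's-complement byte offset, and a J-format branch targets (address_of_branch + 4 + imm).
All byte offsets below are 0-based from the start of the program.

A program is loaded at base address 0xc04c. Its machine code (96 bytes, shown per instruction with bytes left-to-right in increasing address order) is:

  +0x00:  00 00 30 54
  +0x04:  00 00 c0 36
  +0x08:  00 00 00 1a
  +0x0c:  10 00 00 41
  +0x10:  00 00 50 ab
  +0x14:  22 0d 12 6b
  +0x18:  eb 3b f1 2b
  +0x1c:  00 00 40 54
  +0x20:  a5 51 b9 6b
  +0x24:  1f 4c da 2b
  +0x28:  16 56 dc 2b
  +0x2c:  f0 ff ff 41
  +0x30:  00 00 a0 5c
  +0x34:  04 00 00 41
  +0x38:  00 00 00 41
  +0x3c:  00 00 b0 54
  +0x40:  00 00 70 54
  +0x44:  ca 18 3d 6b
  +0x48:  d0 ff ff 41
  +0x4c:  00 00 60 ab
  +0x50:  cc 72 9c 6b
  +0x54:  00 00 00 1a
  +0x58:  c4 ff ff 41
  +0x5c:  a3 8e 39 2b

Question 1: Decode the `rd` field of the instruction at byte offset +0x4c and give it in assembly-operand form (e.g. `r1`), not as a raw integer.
[4c] 00 00 60 ab → 0xab600000
  opcode bits[31:24]=0xab: cmp/RR
  rd: (w>>22)&0x3=0x1 → r1
  rs: (w>>20)&0x3=0x2 → r2

r1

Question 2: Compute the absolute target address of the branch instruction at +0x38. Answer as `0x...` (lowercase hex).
0xc088

off 0x38: read 00 00 00 41 as little → 0x41000000
  opcode bits[31:24]=0x41: bnz/J
  imm: (w>>0)&0xffffff=0x0 → $0
  target = base 0xc04c + off 0x38 + 4 + imm 0 = 0xc088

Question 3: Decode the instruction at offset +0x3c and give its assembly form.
shl r2, r3

[3c] 00 00 b0 54 → 0x54b00000
  op=0x54b00000>>24=0x54 ⇒ shl (RR)
  [23:22] rd=2 = r2
  [21:20] rs=3 = r3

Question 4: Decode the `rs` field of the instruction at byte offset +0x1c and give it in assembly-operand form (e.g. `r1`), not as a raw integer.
r0

+0x1c: 00 00 40 54 ⇒ word 0x54400000 (little)
  opcode bits[31:24]=0x54: shl/RR
  rd@[23:22]=0x1 ⇒ r1
  rs@[21:20]=0x0 ⇒ r0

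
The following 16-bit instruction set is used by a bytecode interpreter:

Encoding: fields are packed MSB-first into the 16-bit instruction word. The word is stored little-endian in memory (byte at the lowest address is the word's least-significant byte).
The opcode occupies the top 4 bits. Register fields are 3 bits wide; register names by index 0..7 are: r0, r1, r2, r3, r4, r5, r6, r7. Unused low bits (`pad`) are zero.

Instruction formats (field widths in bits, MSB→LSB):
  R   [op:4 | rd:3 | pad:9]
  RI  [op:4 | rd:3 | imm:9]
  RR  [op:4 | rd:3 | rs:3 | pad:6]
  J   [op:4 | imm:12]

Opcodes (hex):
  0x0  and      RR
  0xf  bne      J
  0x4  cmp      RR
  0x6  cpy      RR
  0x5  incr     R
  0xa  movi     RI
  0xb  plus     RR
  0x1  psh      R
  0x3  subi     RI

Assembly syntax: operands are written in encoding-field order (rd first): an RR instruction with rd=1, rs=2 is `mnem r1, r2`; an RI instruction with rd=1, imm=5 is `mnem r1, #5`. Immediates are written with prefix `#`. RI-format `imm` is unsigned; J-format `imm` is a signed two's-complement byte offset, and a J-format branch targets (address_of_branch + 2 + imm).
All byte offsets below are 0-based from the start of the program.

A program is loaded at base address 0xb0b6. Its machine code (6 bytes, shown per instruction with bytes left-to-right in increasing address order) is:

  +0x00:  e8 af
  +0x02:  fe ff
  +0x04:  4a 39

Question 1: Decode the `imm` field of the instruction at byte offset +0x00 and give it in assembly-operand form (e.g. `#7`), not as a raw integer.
#488

+0x00: e8 af ⇒ word 0xafe8 (little)
  top 4b → 0xa → movi [RI]
  rd: (w>>9)&0x7=0x7 → r7
  imm: (w>>0)&0x1ff=0x1e8 → #488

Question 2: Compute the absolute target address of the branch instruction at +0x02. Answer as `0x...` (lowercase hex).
[02] fe ff → 0xfffe
  top 4b → 0xf → bne [J]
  [11:0] imm=4094 (s12→-2) = #-2
  target = base 0xb0b6 + off 0x02 + 2 + imm -2 = 0xb0b8

0xb0b8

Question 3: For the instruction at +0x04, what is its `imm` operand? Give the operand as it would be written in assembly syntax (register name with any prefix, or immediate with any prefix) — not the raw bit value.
@+04  little-endian(4a 39) = 0x394a
  opcode bits[15:12]=0x3: subi/RI
  rd@[11:9]=0x4 ⇒ r4
  imm@[8:0]=0x14a ⇒ #330

#330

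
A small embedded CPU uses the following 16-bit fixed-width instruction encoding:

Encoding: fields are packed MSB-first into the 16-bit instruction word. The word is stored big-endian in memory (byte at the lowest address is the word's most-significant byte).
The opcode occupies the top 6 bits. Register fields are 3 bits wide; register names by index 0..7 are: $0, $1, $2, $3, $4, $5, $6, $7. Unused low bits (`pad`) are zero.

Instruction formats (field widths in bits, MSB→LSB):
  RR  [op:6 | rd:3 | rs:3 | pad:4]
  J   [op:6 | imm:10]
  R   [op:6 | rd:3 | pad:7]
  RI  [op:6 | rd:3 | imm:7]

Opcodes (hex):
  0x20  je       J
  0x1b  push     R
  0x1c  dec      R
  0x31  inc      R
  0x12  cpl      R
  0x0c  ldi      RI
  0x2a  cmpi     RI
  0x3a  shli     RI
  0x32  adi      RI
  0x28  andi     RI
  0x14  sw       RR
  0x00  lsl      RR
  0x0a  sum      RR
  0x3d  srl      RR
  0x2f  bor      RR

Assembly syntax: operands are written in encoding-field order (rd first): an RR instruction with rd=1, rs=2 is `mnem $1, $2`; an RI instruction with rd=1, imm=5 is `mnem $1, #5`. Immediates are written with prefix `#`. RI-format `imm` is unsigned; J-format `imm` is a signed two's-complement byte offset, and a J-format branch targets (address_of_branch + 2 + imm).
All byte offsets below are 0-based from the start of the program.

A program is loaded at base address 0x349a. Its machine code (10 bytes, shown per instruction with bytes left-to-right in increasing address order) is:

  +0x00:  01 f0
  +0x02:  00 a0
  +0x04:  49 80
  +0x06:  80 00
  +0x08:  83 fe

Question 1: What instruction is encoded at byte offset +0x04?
cpl $3

[04] 49 80 → 0x4980
  opcode bits[15:10]=0x12: cpl/R
  [9:7] rd=3 = $3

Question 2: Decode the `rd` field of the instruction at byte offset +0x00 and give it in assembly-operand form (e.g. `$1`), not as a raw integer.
@+00  big-endian(01 f0) = 0x01f0
  opcode bits[15:10]=0x0: lsl/RR
  rd: (w>>7)&0x7=0x3 → $3
  rs: (w>>4)&0x7=0x7 → $7

$3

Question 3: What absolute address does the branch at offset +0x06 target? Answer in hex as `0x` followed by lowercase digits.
0x34a2

+0x06: 80 00 ⇒ word 0x8000 (big)
  opcode bits[15:10]=0x20: je/J
  imm@[9:0]=0x0 ⇒ #0
  target = base 0x349a + off 0x06 + 2 + imm 0 = 0x34a2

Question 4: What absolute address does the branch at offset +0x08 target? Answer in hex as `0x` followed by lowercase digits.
0x34a2

off 0x08: read 83 fe as big → 0x83fe
  opcode bits[15:10]=0x20: je/J
  [9:0] imm=1022 (s10→-2) = #-2
  target = base 0x349a + off 0x08 + 2 + imm -2 = 0x34a2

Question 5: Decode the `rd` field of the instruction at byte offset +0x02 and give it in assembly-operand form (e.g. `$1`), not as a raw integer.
off 0x02: read 00 a0 as big → 0x00a0
  top 6b → 0x0 → lsl [RR]
  rd: (w>>7)&0x7=0x1 → $1
  rs: (w>>4)&0x7=0x2 → $2

$1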